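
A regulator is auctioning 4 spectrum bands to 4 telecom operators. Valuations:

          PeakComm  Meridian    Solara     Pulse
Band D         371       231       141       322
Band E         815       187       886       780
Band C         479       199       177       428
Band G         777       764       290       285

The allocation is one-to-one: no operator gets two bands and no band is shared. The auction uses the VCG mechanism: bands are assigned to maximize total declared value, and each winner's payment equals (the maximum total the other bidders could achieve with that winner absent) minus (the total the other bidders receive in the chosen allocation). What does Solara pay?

Solara pays $458M.

Efficient allocation: PeakComm→Band C ($479M), Meridian→Band G ($764M), Solara→Band E ($886M), Pulse→Band D ($322M); total welfare W = $2451M.
Solara receives Band E at value $886M, so the others get W − 886 = $1565M.
Without Solara: best allocation of the remaining 3 bidders over all 4 bands is PeakComm→Band C ($479M), Meridian→Band G ($764M), Pulse→Band E ($780M), total $2023M.
VCG payment = (others' best without Solara) − (others' welfare with Solara) = 2023 − 1565 = $458M.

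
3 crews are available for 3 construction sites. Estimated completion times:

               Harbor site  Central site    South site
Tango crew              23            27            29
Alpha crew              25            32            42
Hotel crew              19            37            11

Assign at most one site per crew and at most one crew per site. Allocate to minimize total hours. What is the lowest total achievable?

This is the linear assignment problem.
Optimal: Tango crew→Central site (27 hours), Alpha crew→Harbor site (25 hours), Hotel crew→South site (11 hours) — total 27+25+11 = 63 hours.
Column-greedy (each site in turn goes to its cheapest remaining crew) gives 88 hours, worse by 25.
Next-best assignment: Tango crew→Harbor site, Alpha crew→Central site, Hotel crew→South site = 66 hours.
Swapping Tango crew↔Alpha crew (Tango crew→Harbor site 23 hours, Alpha crew→Central site 32 hours) adds 3.
Checked against all permutations: 63 hours is optimal.

Minimum total: 63 hours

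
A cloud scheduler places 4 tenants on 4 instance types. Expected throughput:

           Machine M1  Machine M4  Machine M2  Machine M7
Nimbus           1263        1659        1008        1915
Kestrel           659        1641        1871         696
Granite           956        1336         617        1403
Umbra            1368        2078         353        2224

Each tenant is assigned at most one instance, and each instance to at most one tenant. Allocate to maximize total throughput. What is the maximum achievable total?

Max total: 6820 ops/s

Optimal: Nimbus→Machine M7 (1915 ops/s), Kestrel→Machine M2 (1871 ops/s), Granite→Machine M1 (956 ops/s), Umbra→Machine M4 (2078 ops/s) — total 1915+1871+956+2078 = 6820 ops/s.
Max-entry greedy (repeatedly take the single best remaining cell) gives 6710 ops/s, worse by 110.
Next-best assignment: Nimbus→Machine M4, Kestrel→Machine M2, Granite→Machine M1, Umbra→Machine M7 = 6710 ops/s.
Checked against all permutations: 6820 ops/s is optimal.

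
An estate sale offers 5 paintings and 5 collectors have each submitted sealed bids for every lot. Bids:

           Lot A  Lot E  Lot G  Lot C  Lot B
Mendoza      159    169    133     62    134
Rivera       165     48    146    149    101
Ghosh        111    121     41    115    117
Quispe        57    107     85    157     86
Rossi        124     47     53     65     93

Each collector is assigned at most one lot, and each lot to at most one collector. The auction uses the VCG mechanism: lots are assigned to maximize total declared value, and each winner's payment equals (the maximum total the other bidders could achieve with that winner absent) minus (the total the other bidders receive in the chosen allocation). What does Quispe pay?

Quispe pays $3.

Efficient allocation: Mendoza→Lot E ($169), Rivera→Lot G ($146), Ghosh→Lot B ($117), Quispe→Lot C ($157), Rossi→Lot A ($124); total welfare W = $713.
Quispe receives Lot C at value $157, so the others get W − 157 = $556.
Without Quispe: best allocation of the remaining 4 bidders over all 5 lots is Mendoza→Lot E ($169), Rivera→Lot C ($149), Ghosh→Lot B ($117), Rossi→Lot A ($124), total $559.
VCG payment = (others' best without Quispe) − (others' welfare with Quispe) = 559 − 556 = $3.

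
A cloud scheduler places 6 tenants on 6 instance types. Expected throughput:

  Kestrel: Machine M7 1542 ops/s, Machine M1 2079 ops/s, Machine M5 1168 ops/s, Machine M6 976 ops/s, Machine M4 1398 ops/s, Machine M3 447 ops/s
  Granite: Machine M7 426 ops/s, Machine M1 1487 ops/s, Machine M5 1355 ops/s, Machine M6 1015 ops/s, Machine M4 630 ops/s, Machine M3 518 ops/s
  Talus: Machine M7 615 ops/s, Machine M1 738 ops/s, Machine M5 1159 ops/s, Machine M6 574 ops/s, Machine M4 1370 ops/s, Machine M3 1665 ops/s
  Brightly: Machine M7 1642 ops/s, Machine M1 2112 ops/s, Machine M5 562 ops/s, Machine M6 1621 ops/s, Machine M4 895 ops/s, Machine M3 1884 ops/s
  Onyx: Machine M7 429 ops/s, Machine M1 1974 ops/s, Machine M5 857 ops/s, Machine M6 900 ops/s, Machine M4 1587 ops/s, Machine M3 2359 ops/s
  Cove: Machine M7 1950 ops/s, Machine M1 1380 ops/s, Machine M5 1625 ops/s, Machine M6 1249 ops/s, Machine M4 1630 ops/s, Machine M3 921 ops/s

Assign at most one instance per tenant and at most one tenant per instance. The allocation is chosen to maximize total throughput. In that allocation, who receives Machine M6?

This is a one-to-one assignment (maximum-weight bipartite matching).
Optimal: Kestrel→Machine M1 (2079 ops/s), Granite→Machine M5 (1355 ops/s), Talus→Machine M4 (1370 ops/s), Brightly→Machine M6 (1621 ops/s), Onyx→Machine M3 (2359 ops/s), Cove→Machine M7 (1950 ops/s) — total 2079+1355+1370+1621+2359+1950 = 10734 ops/s.
Next-best assignment: Kestrel→Machine M1, Granite→Machine M5, Talus→Machine M3, Brightly→Machine M6, Onyx→Machine M4, Cove→Machine M7 = 10257 ops/s.
Swapping Granite↔Kestrel (Granite→Machine M1 1487 ops/s, Kestrel→Machine M5 1168 ops/s) loses 779.
Brightly's own top instance is Machine M1 (2112 ops/s), but forcing Brightly→Machine M1 and reassigning the rest optimally gives only 10122 ops/s — worse by 612.

Brightly receives Machine M6.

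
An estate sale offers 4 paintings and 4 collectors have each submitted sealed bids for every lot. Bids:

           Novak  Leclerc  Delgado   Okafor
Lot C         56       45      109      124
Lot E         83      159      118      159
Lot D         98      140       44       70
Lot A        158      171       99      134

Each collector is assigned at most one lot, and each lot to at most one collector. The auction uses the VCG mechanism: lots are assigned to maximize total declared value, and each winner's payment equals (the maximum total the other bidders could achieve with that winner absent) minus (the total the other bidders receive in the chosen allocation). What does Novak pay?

Novak pays $31.

Efficient allocation: Novak→Lot A ($158), Leclerc→Lot D ($140), Delgado→Lot C ($109), Okafor→Lot E ($159); total welfare W = $566.
Novak receives Lot A at value $158, so the others get W − 158 = $408.
Without Novak: best allocation of the remaining 3 bidders over all 4 lots is Leclerc→Lot A ($171), Delgado→Lot C ($109), Okafor→Lot E ($159), total $439.
VCG payment = (others' best without Novak) − (others' welfare with Novak) = 439 − 408 = $31.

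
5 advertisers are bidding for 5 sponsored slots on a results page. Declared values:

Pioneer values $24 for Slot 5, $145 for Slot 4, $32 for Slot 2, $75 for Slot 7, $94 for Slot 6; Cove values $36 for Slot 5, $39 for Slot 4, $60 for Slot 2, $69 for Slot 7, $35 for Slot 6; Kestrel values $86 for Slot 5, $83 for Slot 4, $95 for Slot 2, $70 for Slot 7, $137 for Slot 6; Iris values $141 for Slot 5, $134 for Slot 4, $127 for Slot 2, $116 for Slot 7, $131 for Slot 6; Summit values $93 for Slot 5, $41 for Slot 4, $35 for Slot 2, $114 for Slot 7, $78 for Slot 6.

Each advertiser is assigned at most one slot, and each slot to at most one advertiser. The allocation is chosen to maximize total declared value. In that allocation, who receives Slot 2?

This is the linear assignment problem.
Optimal: Pioneer→Slot 4 ($145), Cove→Slot 2 ($60), Kestrel→Slot 6 ($137), Iris→Slot 5 ($141), Summit→Slot 7 ($114) — total 145+60+137+141+114 = $597.
Column-greedy (each slot in turn goes to its best remaining advertiser) gives $530, worse by 67.
Next-best assignment: Pioneer→Slot 4, Cove→Slot 7, Kestrel→Slot 6, Iris→Slot 2, Summit→Slot 5 = $571.
Cove's own top slot is Slot 7 ($69), but forcing Cove→Slot 7 and reassigning the rest optimally gives only $571 — worse by 26.

Cove receives Slot 2.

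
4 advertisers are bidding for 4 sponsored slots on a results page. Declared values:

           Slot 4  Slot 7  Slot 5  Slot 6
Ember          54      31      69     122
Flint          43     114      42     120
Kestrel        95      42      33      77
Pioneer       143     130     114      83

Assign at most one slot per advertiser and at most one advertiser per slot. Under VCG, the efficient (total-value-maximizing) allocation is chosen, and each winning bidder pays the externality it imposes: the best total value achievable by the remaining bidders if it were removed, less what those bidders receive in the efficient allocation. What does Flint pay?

Flint pays $16.

Efficient allocation: Ember→Slot 6 ($122), Flint→Slot 7 ($114), Kestrel→Slot 4 ($95), Pioneer→Slot 5 ($114); total welfare W = $445.
Flint receives Slot 7 at value $114, so the others get W − 114 = $331.
Without Flint: best allocation of the remaining 3 bidders over all 4 slots is Ember→Slot 6 ($122), Kestrel→Slot 4 ($95), Pioneer→Slot 7 ($130), total $347.
VCG payment = (others' best without Flint) − (others' welfare with Flint) = 347 − 331 = $16.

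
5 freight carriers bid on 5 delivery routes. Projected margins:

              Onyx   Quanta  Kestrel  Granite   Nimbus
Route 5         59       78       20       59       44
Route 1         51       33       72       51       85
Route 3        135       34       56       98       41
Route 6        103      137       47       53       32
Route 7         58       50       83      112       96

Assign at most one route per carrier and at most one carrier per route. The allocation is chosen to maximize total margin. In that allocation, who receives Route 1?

Kestrel receives Route 1.

This is the linear assignment problem.
Optimal: Onyx→Route 3 ($135k), Quanta→Route 6 ($137k), Kestrel→Route 1 ($72k), Granite→Route 7 ($112k), Nimbus→Route 5 ($44k) — total 135+137+72+112+44 = $500k.
Row-greedy (each carrier in turn takes its best remaining route) gives $499k, worse by 1.
Next-best assignment: Onyx→Route 3, Quanta→Route 6, Kestrel→Route 1, Granite→Route 5, Nimbus→Route 7 = $499k.
Every other assignment is strictly worse.
Kestrel's own top route is Route 7 ($83k), but forcing Kestrel→Route 7 and reassigning the rest optimally gives only $499k — worse by 1.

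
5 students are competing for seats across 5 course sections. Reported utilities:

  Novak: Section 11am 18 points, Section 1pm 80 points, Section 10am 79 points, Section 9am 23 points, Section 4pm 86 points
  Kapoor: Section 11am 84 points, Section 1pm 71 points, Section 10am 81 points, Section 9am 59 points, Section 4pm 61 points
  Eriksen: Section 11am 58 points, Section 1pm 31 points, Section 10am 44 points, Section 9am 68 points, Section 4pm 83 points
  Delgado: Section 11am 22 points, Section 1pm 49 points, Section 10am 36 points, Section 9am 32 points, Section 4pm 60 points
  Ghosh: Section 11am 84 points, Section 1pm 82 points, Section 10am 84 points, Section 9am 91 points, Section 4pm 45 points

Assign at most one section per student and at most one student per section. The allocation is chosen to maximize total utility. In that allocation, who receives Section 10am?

This is the linear assignment problem.
Optimal: Novak→Section 10am (79 points), Kapoor→Section 11am (84 points), Eriksen→Section 4pm (83 points), Delgado→Section 1pm (49 points), Ghosh→Section 9am (91 points) — total 79+84+83+49+91 = 386 points.
Novak's own top section is Section 4pm (86 points), but forcing Novak→Section 4pm and reassigning the rest optimally gives only 371 points — worse by 15.

Novak receives Section 10am.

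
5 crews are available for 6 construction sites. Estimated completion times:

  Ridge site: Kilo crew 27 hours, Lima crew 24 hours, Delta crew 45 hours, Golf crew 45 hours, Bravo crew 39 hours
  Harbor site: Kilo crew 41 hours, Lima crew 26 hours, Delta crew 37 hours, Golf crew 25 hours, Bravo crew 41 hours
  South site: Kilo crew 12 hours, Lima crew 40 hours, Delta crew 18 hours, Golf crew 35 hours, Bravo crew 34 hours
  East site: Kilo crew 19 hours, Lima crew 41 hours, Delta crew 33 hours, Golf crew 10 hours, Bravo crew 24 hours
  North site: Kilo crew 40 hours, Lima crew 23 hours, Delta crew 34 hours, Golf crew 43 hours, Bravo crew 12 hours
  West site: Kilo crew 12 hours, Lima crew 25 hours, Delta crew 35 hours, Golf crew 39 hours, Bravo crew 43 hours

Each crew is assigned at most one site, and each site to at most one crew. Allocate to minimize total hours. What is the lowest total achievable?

Min total: 76 hours

This is a one-to-one assignment (minimum-cost bipartite matching).
Optimal: Kilo crew→West site (12 hours), Lima crew→Ridge site (24 hours), Delta crew→South site (18 hours), Golf crew→East site (10 hours), Bravo crew→North site (12 hours) — total 12+24+18+10+12 = 76 hours.
Row-greedy (each crew in turn takes its cheapest remaining site) gives 132 hours, worse by 56.
Next-best assignment: Kilo crew→West site, Lima crew→Harbor site, Delta crew→South site, Golf crew→East site, Bravo crew→North site = 78 hours.
Swapping Lima crew↔Delta crew (Lima crew→South site 40 hours, Delta crew→Ridge site 45 hours) adds 43.
No other one-to-one assignment undercuts 76 hours.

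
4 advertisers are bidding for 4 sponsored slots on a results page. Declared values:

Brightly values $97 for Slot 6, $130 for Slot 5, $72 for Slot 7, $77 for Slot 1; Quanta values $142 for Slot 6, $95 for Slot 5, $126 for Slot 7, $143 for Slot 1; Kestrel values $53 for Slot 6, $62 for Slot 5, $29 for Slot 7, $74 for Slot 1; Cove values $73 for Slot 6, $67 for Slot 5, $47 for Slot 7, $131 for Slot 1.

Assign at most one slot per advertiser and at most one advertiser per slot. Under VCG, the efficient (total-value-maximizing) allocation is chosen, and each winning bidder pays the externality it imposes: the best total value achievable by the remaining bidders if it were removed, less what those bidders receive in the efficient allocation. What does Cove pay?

Cove pays $37.

Efficient allocation: Brightly→Slot 5 ($130), Quanta→Slot 7 ($126), Kestrel→Slot 6 ($53), Cove→Slot 1 ($131); total welfare W = $440.
Cove receives Slot 1 at value $131, so the others get W − 131 = $309.
Without Cove: best allocation of the remaining 3 bidders over all 4 slots is Brightly→Slot 5 ($130), Quanta→Slot 6 ($142), Kestrel→Slot 1 ($74), total $346.
VCG payment = (others' best without Cove) − (others' welfare with Cove) = 346 − 309 = $37.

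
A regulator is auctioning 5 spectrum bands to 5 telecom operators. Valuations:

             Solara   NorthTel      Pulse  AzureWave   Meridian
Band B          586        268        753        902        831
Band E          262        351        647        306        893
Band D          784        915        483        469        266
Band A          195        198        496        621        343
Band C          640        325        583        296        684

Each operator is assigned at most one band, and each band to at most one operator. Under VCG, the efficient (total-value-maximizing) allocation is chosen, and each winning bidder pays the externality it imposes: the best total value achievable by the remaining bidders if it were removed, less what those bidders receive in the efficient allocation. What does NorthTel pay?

NorthTel pays $231M.

Efficient allocation: Solara→Band C ($640M), NorthTel→Band D ($915M), Pulse→Band A ($496M), AzureWave→Band B ($902M), Meridian→Band E ($893M); total welfare W = $3846M.
NorthTel receives Band D at value $915M, so the others get W − 915 = $2931M.
Without NorthTel: best allocation of the remaining 4 bidders over all 5 bands is Solara→Band D ($784M), Pulse→Band C ($583M), AzureWave→Band B ($902M), Meridian→Band E ($893M), total $3162M.
VCG payment = (others' best without NorthTel) − (others' welfare with NorthTel) = 3162 − 2931 = $231M.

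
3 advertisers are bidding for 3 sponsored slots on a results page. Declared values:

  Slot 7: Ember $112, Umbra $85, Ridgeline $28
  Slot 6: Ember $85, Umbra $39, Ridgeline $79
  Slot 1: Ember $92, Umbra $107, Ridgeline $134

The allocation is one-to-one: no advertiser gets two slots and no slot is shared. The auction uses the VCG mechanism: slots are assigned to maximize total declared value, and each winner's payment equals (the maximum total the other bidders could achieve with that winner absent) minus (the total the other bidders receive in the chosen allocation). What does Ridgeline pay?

Efficient allocation: Ember→Slot 6 ($85), Umbra→Slot 7 ($85), Ridgeline→Slot 1 ($134); total welfare W = $304.
Ridgeline receives Slot 1 at value $134, so the others get W − 134 = $170.
Without Ridgeline: best allocation of the remaining 2 bidders over all 3 slots is Ember→Slot 7 ($112), Umbra→Slot 1 ($107), total $219.
VCG payment = (others' best without Ridgeline) − (others' welfare with Ridgeline) = 219 − 170 = $49.

Ridgeline pays $49.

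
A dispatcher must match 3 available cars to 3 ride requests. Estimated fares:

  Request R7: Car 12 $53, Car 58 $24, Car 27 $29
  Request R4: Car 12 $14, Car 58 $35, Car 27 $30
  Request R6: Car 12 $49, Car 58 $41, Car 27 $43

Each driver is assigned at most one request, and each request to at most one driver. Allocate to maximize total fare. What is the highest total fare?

Max total: $131

Optimal: Car 12→Request R7 ($53), Car 58→Request R4 ($35), Car 27→Request R6 ($43) — total 53+35+43 = $131.
Row-greedy (each driver in turn takes its best remaining request) gives $124, worse by 7.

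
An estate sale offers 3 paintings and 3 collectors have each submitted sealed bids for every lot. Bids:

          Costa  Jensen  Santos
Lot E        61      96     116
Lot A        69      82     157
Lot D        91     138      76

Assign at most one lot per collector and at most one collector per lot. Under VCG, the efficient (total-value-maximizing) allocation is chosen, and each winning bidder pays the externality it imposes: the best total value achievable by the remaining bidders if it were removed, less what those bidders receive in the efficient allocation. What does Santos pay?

Efficient allocation: Costa→Lot E ($61), Jensen→Lot D ($138), Santos→Lot A ($157); total welfare W = $356.
Santos receives Lot A at value $157, so the others get W − 157 = $199.
Without Santos: best allocation of the remaining 2 bidders over all 3 lots is Costa→Lot A ($69), Jensen→Lot D ($138), total $207.
VCG payment = (others' best without Santos) − (others' welfare with Santos) = 207 − 199 = $8.

Santos pays $8.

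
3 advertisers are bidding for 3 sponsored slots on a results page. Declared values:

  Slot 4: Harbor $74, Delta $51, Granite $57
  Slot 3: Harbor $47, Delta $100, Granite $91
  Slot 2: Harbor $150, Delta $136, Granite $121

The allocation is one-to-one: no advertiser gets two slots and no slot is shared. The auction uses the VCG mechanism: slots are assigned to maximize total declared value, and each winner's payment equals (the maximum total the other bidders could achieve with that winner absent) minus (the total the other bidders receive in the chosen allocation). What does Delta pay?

Efficient allocation: Harbor→Slot 2 ($150), Delta→Slot 3 ($100), Granite→Slot 4 ($57); total welfare W = $307.
Delta receives Slot 3 at value $100, so the others get W − 100 = $207.
Without Delta: best allocation of the remaining 2 bidders over all 3 slots is Harbor→Slot 2 ($150), Granite→Slot 3 ($91), total $241.
VCG payment = (others' best without Delta) − (others' welfare with Delta) = 241 − 207 = $34.

Delta pays $34.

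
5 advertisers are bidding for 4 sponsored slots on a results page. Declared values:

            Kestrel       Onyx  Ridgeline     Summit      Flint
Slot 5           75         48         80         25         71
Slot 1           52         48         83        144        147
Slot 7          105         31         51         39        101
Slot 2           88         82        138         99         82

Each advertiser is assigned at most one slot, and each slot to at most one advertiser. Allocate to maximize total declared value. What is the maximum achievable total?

This is the linear assignment problem.
Optimal: Kestrel→Slot 5 ($75), Summit→Slot 1 ($144), Flint→Slot 7 ($101), Ridgeline→Slot 2 ($138) — total 75+144+101+138 = $458.
Swapping Summit↔Kestrel (Summit→Slot 5 $25, Kestrel→Slot 1 $52) loses 142.

Max total: $458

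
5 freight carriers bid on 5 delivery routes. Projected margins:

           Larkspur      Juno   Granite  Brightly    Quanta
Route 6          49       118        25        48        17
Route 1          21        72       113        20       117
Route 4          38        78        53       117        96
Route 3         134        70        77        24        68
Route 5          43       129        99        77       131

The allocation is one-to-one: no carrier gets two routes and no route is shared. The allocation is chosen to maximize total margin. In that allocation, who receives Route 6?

Juno receives Route 6.

Optimal: Larkspur→Route 3 ($134k), Juno→Route 6 ($118k), Granite→Route 1 ($113k), Brightly→Route 4 ($117k), Quanta→Route 5 ($131k) — total 134+118+113+117+131 = $613k.
Column-greedy (each route in turn goes to its best remaining carrier) gives $585k, worse by 28.
Next-best assignment: Larkspur→Route 3, Juno→Route 6, Granite→Route 5, Brightly→Route 4, Quanta→Route 1 = $585k.
Juno's own top route is Route 5 ($129k), but forcing Juno→Route 5 and reassigning the rest optimally gives only $522k — worse by 91.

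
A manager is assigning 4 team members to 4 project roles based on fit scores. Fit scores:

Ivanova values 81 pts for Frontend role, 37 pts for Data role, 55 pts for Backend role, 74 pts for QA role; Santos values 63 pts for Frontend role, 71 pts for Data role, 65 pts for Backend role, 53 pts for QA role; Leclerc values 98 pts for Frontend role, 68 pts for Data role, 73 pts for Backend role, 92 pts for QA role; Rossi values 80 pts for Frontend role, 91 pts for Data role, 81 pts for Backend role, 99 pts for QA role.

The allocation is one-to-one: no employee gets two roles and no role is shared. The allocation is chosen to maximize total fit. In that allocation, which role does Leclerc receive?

Treat this as an assignment problem: match each employee to one role.
Optimal: Ivanova→Frontend role (81 pts), Santos→Backend role (65 pts), Leclerc→QA role (92 pts), Rossi→Data role (91 pts) — total 81+65+92+91 = 329 pts.
Next-best assignment: Ivanova→QA role, Santos→Backend role, Leclerc→Frontend role, Rossi→Data role = 328 pts.
Swapping Ivanova↔Rossi (Ivanova→Data role 37 pts, Rossi→Frontend role 80 pts) loses 55.
Leclerc's own top role is Frontend role (98 pts), but forcing Leclerc→Frontend role and reassigning the rest optimally gives only 328 pts — worse by 1.

Leclerc receives QA role.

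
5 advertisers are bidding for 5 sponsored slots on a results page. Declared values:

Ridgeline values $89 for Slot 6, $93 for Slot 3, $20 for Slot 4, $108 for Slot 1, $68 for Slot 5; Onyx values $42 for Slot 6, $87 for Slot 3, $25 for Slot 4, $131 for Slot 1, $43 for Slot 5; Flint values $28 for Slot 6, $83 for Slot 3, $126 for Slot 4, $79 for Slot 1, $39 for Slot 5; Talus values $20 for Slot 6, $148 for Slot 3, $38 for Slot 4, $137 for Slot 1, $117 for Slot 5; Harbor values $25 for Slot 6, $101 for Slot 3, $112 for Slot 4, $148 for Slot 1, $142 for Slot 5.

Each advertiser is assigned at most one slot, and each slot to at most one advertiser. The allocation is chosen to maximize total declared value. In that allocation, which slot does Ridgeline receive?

Ridgeline receives Slot 6.

Optimal: Ridgeline→Slot 6 ($89), Onyx→Slot 1 ($131), Flint→Slot 4 ($126), Talus→Slot 3 ($148), Harbor→Slot 5 ($142) — total 89+131+126+148+142 = $636.
Row-greedy (each advertiser in turn takes its best remaining slot) gives $463, worse by 173.
Swapping Talus↔Flint (Talus→Slot 4 $38, Flint→Slot 3 $83) loses 153.
Ridgeline's own top slot is Slot 1 ($108), but forcing Ridgeline→Slot 1 and reassigning the rest optimally gives only $566 — worse by 70.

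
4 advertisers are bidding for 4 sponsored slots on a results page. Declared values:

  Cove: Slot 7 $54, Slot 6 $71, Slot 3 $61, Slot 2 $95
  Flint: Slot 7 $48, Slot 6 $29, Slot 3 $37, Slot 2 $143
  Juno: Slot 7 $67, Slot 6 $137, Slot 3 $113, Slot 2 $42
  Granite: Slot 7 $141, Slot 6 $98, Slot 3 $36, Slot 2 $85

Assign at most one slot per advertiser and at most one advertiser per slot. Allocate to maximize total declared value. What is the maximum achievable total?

Max total: $482

Optimal: Cove→Slot 3 ($61), Flint→Slot 2 ($143), Juno→Slot 6 ($137), Granite→Slot 7 ($141) — total 61+143+137+141 = $482.
Row-greedy (each advertiser in turn takes its best remaining slot) gives $316, worse by 166.
Next-best assignment: Cove→Slot 6, Flint→Slot 2, Juno→Slot 3, Granite→Slot 7 = $468.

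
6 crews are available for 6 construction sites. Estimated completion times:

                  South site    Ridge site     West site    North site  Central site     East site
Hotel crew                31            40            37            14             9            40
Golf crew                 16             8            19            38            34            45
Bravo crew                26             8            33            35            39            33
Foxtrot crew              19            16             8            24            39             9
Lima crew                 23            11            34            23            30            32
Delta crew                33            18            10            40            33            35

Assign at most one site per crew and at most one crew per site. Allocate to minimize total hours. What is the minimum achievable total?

Treat this as an assignment problem: match each crew to one site.
Optimal: Hotel crew→Central site (9 hours), Golf crew→South site (16 hours), Bravo crew→Ridge site (8 hours), Foxtrot crew→East site (9 hours), Lima crew→North site (23 hours), Delta crew→West site (10 hours) — total 9+16+8+9+23+10 = 75 hours.
Next-best assignment: Hotel crew→Central site, Golf crew→Ridge site, Bravo crew→South site, Foxtrot crew→East site, Lima crew→North site, Delta crew→West site = 85 hours.
Swapping Lima crew↔Bravo crew (Lima crew→Ridge site 11 hours, Bravo crew→North site 35 hours) adds 15.
Checked against all permutations: 75 hours is optimal.

Min total: 75 hours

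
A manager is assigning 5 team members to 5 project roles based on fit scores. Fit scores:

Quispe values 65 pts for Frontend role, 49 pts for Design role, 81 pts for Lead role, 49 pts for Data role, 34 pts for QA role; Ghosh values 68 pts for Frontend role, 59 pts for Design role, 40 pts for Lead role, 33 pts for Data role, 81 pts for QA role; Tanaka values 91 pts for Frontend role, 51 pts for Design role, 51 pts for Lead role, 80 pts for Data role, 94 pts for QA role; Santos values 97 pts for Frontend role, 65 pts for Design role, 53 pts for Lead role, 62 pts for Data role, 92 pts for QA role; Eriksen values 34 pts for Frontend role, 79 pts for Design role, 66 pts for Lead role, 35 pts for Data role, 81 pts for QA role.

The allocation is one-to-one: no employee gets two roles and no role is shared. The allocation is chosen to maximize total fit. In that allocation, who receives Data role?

This is a one-to-one assignment (maximum-weight bipartite matching).
Optimal: Quispe→Lead role (81 pts), Ghosh→QA role (81 pts), Tanaka→Data role (80 pts), Santos→Frontend role (97 pts), Eriksen→Design role (79 pts) — total 81+81+80+97+79 = 418 pts.
Row-greedy (each employee in turn takes its best remaining role) gives 353 pts, worse by 65.
Checked against all permutations: 418 pts is optimal.
Tanaka's own top role is QA role (94 pts), but forcing Tanaka→QA role and reassigning the rest optimally gives only 384 pts — worse by 34.

Tanaka receives Data role.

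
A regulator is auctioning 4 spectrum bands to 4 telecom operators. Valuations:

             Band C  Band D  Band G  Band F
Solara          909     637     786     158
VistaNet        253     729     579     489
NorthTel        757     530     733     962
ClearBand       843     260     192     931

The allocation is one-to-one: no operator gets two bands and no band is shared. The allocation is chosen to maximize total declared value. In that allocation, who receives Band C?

Treat this as an assignment problem: match each operator to one band.
Optimal: Solara→Band G ($786M), VistaNet→Band D ($729M), NorthTel→Band F ($962M), ClearBand→Band C ($843M) — total 786+729+962+843 = $3320M.
Column-greedy (each band in turn goes to its best remaining operator) gives $3302M, worse by 18.
ClearBand's own top band is Band F ($931M), but forcing ClearBand→Band F and reassigning the rest optimally gives only $3302M — worse by 18.

ClearBand receives Band C.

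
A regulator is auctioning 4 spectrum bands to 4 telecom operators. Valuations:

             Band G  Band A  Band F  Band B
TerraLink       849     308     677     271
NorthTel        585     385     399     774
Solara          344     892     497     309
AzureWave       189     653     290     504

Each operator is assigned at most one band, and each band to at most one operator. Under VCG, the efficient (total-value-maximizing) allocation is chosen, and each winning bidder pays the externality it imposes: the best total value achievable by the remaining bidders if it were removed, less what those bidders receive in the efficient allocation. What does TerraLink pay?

Efficient allocation: TerraLink→Band G ($849M), NorthTel→Band B ($774M), Solara→Band A ($892M), AzureWave→Band F ($290M); total welfare W = $2805M.
TerraLink receives Band G at value $849M, so the others get W − 849 = $1956M.
Without TerraLink: best allocation of the remaining 3 bidders over all 4 bands is NorthTel→Band G ($585M), Solara→Band A ($892M), AzureWave→Band B ($504M), total $1981M.
VCG payment = (others' best without TerraLink) − (others' welfare with TerraLink) = 1981 − 1956 = $25M.

TerraLink pays $25M.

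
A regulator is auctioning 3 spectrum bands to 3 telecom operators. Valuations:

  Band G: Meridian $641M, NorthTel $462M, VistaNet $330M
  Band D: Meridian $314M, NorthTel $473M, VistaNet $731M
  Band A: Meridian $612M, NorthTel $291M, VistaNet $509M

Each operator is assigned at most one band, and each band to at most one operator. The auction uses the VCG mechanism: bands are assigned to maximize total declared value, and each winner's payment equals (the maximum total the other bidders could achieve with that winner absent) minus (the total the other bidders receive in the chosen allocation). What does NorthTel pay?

Efficient allocation: Meridian→Band A ($612M), NorthTel→Band G ($462M), VistaNet→Band D ($731M); total welfare W = $1805M.
NorthTel receives Band G at value $462M, so the others get W − 462 = $1343M.
Without NorthTel: best allocation of the remaining 2 bidders over all 3 bands is Meridian→Band G ($641M), VistaNet→Band D ($731M), total $1372M.
VCG payment = (others' best without NorthTel) − (others' welfare with NorthTel) = 1372 − 1343 = $29M.

NorthTel pays $29M.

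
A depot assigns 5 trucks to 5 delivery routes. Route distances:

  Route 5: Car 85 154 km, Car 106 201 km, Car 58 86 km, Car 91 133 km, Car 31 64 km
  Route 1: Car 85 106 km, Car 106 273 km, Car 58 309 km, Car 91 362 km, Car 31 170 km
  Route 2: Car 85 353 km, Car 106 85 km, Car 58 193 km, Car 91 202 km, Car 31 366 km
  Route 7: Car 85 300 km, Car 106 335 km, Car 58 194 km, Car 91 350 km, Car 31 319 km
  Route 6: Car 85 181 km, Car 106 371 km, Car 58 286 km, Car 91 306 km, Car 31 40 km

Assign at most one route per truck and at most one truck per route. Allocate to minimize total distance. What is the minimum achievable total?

Min total: 558 km

Optimal: Car 85→Route 1 (106 km), Car 106→Route 2 (85 km), Car 58→Route 7 (194 km), Car 91→Route 5 (133 km), Car 31→Route 6 (40 km) — total 106+85+194+133+40 = 558 km.
Min-entry greedy (repeatedly take the single cheapest remaining cell) gives 667 km, worse by 109.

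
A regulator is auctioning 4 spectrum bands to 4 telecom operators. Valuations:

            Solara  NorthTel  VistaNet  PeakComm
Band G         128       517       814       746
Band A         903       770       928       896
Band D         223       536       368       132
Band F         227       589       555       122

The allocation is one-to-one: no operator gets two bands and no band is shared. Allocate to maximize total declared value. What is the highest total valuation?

Maximum total: $2740M

Optimal: Solara→Band A ($903M), NorthTel→Band D ($536M), VistaNet→Band F ($555M), PeakComm→Band G ($746M) — total 903+536+555+746 = $2740M.
Row-greedy (each operator in turn takes its best remaining band) gives $2438M, worse by 302.
Swapping NorthTel↔Solara (NorthTel→Band A $770M, Solara→Band D $223M) loses 446.
Every other assignment is strictly worse.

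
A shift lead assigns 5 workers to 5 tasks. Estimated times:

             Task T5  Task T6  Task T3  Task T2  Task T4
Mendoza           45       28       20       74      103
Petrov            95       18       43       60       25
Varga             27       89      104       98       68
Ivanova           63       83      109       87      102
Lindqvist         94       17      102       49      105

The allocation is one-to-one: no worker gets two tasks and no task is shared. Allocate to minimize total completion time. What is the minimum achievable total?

Minimum total: 176 min

Optimal: Mendoza→Task T3 (20 min), Petrov→Task T4 (25 min), Varga→Task T5 (27 min), Ivanova→Task T2 (87 min), Lindqvist→Task T6 (17 min) — total 20+25+27+87+17 = 176 min.
Column-greedy (each task in turn goes to its cheapest remaining worker) gives 226 min, worse by 50.
Next-best assignment: Mendoza→Task T3, Petrov→Task T4, Varga→Task T5, Ivanova→Task T6, Lindqvist→Task T2 = 204 min.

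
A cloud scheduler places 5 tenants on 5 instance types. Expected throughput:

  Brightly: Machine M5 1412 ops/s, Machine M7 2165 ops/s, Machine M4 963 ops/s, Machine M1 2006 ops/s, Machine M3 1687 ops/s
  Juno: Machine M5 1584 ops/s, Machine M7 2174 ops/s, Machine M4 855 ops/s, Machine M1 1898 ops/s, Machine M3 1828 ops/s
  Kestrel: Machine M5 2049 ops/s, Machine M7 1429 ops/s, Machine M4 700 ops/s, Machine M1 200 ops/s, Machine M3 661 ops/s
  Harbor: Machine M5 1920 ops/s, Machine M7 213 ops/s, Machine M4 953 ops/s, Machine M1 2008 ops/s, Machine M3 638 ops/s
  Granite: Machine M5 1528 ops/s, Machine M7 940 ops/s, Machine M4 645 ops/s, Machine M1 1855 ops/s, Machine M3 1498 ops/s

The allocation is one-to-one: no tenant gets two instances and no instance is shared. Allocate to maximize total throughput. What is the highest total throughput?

Max total: 8850 ops/s

Treat this as an assignment problem: match each tenant to one instance.
Optimal: Brightly→Machine M7 (2165 ops/s), Juno→Machine M3 (1828 ops/s), Kestrel→Machine M5 (2049 ops/s), Harbor→Machine M4 (953 ops/s), Granite→Machine M1 (1855 ops/s) — total 2165+1828+2049+953+1855 = 8850 ops/s.
Column-greedy (each instance in turn goes to its best remaining tenant) gives 8692 ops/s, worse by 158.
Checked against all permutations: 8850 ops/s is optimal.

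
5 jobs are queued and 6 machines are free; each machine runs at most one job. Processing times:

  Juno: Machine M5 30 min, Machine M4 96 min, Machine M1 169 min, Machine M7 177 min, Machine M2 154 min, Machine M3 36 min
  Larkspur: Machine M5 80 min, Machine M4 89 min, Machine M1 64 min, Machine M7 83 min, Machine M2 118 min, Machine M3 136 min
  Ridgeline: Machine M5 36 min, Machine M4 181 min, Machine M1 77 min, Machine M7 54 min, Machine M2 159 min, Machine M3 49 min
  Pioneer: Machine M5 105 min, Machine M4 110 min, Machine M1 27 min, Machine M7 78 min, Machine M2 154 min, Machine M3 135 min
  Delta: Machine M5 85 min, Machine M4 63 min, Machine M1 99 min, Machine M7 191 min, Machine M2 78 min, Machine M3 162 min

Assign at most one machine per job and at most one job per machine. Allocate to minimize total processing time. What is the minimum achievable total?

Minimum total: 245 min

Optimal: Juno→Machine M3 (36 min), Larkspur→Machine M7 (83 min), Ridgeline→Machine M5 (36 min), Pioneer→Machine M1 (27 min), Delta→Machine M4 (63 min) — total 36+83+36+27+63 = 245 min.
Column-greedy (each machine in turn goes to its cheapest remaining job) gives 292 min, worse by 47.
Swapping Ridgeline↔Juno (Ridgeline→Machine M3 49 min, Juno→Machine M5 30 min) adds 7.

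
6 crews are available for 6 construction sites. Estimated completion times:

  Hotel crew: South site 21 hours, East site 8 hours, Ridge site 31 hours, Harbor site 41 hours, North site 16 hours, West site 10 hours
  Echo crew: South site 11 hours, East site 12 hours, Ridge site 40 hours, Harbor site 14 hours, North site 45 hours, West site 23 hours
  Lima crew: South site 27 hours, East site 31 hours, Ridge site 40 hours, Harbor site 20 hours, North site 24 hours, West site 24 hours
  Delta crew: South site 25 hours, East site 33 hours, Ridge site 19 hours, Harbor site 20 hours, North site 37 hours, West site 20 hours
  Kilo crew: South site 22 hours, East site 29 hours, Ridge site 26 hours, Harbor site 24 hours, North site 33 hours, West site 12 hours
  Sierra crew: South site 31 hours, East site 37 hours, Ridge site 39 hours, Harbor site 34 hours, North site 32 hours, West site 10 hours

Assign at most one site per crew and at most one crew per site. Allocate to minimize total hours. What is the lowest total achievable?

Min total: 96 hours

Optimal: Hotel crew→East site (8 hours), Echo crew→South site (11 hours), Lima crew→North site (24 hours), Delta crew→Ridge site (19 hours), Kilo crew→Harbor site (24 hours), Sierra crew→West site (10 hours) — total 8+11+24+19+24+10 = 96 hours.
Column-greedy (each site in turn goes to its cheapest remaining crew) gives 102 hours, worse by 6.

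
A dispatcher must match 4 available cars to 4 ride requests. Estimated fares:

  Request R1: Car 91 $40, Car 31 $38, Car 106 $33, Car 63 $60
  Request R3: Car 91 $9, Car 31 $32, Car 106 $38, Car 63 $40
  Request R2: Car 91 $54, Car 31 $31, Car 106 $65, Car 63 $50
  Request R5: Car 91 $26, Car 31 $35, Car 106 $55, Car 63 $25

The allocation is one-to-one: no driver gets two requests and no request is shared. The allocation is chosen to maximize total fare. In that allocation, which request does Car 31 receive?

Car 31 receives Request R3.

Optimal: Car 91→Request R2 ($54), Car 31→Request R3 ($32), Car 106→Request R5 ($55), Car 63→Request R1 ($60) — total 54+32+55+60 = $201.
Row-greedy (each driver in turn takes its best remaining request) gives $187, worse by 14.
Swapping Car 31↔Car 91 (Car 31→Request R2 $31, Car 91→Request R3 $9) loses 46.
Every other assignment is strictly worse.
Car 31's own top request is Request R1 ($38), but forcing Car 31→Request R1 and reassigning the rest optimally gives only $187 — worse by 14.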